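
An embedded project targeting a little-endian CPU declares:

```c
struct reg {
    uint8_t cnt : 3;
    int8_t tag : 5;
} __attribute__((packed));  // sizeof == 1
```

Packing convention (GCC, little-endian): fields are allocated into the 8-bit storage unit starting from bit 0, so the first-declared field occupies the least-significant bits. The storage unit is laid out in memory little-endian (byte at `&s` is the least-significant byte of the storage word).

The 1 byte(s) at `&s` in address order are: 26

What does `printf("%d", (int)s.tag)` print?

4

[0]=0x26 (little-endian) → word 0x26
cnt [0+:3] = (word>>0) & 0x7 = 6
tag [3+:5] = (word>>3) & 0x1f = 4  ←
tag signed 5b, MSB=0: value = 4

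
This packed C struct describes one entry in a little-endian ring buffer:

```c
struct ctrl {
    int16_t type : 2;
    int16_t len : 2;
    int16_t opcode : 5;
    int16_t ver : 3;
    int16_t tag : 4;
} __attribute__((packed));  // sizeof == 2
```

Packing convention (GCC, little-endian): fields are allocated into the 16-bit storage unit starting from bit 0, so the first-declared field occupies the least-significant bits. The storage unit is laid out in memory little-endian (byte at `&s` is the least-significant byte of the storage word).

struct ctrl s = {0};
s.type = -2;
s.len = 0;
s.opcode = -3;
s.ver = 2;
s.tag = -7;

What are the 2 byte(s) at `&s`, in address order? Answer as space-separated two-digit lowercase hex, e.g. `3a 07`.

type (2b) val=-2 bits=0x2 at bit 0: 0x0002
len (2b) val=0 bits=0x0 at bit 2: 0x0002
opcode (5b) val=-3 bits=0x1d at bit 4: 0x01d2
ver (3b) val=2 bits=0x2 at bit 9: 0x05d2
tag (4b) val=-7 bits=0x9 at bit 12: 0x95d2
word = 0x95d2 → little-endian bytes:
  [0]=0xd2  [1]=0x95

d2 95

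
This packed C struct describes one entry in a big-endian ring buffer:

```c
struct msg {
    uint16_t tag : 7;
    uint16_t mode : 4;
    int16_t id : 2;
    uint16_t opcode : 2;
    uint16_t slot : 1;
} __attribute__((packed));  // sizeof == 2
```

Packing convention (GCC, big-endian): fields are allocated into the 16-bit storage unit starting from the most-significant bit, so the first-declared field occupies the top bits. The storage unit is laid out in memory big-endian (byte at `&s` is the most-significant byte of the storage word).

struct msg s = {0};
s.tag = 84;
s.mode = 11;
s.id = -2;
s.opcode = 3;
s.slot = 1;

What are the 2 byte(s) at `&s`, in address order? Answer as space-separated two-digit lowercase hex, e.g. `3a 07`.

a9 77

[9+:7] tag=84 & 0x7f = 0x54; word=0xa800
[5+:4] mode=11 & 0xf = 0xb; word=0xa960
[3+:2] id=-2 & 0x3 = 0x2; word=0xa970
[1+:2] opcode=3 & 0x3 = 0x3; word=0xa976
[0+:1] slot=1 & 0x1 = 0x1; word=0xa977
word = 0xa977 → big-endian bytes:
  [0]=0xa9  [1]=0x77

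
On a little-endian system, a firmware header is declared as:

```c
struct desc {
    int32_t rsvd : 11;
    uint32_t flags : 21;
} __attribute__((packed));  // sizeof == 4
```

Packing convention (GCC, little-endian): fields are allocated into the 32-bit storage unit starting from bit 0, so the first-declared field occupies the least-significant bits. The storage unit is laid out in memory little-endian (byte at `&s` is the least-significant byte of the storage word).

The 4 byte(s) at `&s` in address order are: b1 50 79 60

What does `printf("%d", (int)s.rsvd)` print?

[0]=0xb1 [1]=0x50 [2]=0x79 [3]=0x60 (little-endian) → word 0x607950b1
rsvd:11 @ bit 0 → (0x607950b1>>0)&0x7ff = 0xb1  ←
flags:21 @ bit 11 → (0x607950b1>>11)&0x1fffff = 0xc0f2a
rsvd signed 11b, MSB=0: value = 177

177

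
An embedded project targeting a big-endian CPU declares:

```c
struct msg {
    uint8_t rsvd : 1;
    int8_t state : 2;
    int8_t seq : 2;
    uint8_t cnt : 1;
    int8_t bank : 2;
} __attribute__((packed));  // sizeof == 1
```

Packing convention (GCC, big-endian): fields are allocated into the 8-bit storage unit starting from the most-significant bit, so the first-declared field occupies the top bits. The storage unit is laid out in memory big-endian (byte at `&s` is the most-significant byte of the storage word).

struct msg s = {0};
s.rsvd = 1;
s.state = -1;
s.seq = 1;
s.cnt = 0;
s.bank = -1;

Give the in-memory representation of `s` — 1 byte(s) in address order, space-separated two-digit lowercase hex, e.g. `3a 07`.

[7+:1] rsvd=1 & 0x1 = 0x1; word=0x80
[5+:2] state=-1 & 0x3 = 0x3; word=0xe0
[3+:2] seq=1 & 0x3 = 0x1; word=0xe8
[2+:1] cnt=0 & 0x1 = 0x0; word=0xe8
[0+:2] bank=-1 & 0x3 = 0x3; word=0xeb
word = 0xeb → big-endian bytes:
  [0]=0xeb

eb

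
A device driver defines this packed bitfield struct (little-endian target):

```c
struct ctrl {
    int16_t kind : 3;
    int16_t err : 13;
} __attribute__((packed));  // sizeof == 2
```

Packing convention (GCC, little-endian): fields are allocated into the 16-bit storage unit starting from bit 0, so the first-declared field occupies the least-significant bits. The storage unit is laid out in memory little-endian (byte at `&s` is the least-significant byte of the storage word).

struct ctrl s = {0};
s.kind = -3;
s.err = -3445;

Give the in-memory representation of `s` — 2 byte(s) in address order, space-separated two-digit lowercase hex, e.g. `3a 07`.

kind (3b) val=-3 bits=0x5 at bit 0: 0x0005
err (13b) val=-3445 bits=0x128b at bit 3: 0x945d
word = 0x945d → little-endian bytes:
  [0]=0x5d  [1]=0x94

5d 94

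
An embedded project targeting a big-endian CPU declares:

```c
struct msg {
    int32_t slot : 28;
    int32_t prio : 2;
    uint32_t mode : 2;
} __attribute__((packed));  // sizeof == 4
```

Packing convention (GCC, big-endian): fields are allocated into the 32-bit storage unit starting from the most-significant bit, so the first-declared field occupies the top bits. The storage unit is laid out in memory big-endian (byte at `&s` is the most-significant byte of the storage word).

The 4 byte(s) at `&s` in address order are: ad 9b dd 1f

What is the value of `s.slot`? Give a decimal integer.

-86393391

[0]=0xad [1]=0x9b [2]=0xdd [3]=0x1f (big-endian) → word 0xad9bdd1f
slot [4+:28] = (word>>4) & 0xfffffff = 182042065  ←
prio [2+:2] = (word>>2) & 0x3 = 3
mode [0+:2] = (word>>0) & 0x3 = 3
slot signed 28b, MSB=1: 182042065 - 268435456 = -86393391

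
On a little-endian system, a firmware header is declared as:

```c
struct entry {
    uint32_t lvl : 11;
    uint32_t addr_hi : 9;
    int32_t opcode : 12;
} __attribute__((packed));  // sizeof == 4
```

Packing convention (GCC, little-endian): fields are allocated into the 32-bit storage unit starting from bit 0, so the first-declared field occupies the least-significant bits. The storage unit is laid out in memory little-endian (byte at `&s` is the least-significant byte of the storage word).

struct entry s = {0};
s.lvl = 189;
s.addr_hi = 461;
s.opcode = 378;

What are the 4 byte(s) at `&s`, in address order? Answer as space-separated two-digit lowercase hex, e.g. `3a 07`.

lvl (11b) val=189 bits=0xbd at bit 0: 0x000000bd
addr_hi (9b) val=461 bits=0x1cd at bit 11: 0x000e68bd
opcode (12b) val=378 bits=0x17a at bit 20: 0x17ae68bd
word = 0x17ae68bd → little-endian bytes:
  [0]=0xbd  [1]=0x68  [2]=0xae  [3]=0x17

bd 68 ae 17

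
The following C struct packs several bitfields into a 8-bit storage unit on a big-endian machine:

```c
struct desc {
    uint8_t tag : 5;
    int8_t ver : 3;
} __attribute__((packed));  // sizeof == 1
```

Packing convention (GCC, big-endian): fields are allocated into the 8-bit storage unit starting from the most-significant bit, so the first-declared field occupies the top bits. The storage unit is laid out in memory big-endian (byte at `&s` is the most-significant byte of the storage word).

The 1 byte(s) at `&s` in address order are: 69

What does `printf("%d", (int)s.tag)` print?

13

[0]=0x69 (big-endian) → word 0x69
tag [3+:5] = (word>>3) & 0x1f = 13  ←
ver [0+:3] = (word>>0) & 0x7 = 1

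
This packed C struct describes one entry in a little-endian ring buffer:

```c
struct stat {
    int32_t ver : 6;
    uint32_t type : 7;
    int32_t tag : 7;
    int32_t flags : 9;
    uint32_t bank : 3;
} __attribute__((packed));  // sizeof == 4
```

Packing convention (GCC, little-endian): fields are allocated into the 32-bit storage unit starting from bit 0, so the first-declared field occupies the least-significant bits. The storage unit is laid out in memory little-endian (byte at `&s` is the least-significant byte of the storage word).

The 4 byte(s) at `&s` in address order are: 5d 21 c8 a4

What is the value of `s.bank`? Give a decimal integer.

[0]=0x5d [1]=0x21 [2]=0xc8 [3]=0xa4 (little-endian) → word 0xa4c8215d
ver [0+:6] = (word>>0) & 0x3f = 29
type [6+:7] = (word>>6) & 0x7f = 5
tag [13+:7] = (word>>13) & 0x7f = 65
flags [20+:9] = (word>>20) & 0x1ff = 76
bank [29+:3] = (word>>29) & 0x7 = 5  ←

5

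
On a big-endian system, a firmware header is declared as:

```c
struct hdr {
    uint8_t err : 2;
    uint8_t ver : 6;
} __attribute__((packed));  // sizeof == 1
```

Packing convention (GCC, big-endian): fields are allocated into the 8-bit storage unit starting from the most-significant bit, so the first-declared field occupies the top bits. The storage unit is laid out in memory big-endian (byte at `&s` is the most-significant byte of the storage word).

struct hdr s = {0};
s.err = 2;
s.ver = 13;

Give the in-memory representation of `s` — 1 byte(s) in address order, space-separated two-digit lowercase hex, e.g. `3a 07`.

err (2b) val=2 bits=0x2 at bit 6: 0x80
ver (6b) val=13 bits=0xd at bit 0: 0x8d
word = 0x8d → big-endian bytes:
  [0]=0x8d

8d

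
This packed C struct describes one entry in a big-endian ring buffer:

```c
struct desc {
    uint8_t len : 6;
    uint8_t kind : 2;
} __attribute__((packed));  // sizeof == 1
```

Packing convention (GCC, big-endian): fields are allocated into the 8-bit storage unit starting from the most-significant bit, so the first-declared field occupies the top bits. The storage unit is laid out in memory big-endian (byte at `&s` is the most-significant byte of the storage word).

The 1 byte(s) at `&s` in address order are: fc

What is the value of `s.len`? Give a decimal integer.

63

[0]=0xfc (big-endian) → word 0xfc
len:6 @ bit 2 → (0xfc>>2)&0x3f = 0x3f  ←
kind:2 @ bit 0 → (0xfc>>0)&0x3 = 0x0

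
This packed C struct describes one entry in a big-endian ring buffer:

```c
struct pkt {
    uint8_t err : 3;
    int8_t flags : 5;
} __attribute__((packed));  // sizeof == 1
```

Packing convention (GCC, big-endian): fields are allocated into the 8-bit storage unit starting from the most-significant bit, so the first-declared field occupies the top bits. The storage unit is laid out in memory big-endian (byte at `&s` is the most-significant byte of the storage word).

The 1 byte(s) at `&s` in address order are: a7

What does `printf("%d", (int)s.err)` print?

[0]=0xa7 (big-endian) → word 0xa7
err:3 @ bit 5 → (0xa7>>5)&0x7 = 0x5  ←
flags:5 @ bit 0 → (0xa7>>0)&0x1f = 0x7

5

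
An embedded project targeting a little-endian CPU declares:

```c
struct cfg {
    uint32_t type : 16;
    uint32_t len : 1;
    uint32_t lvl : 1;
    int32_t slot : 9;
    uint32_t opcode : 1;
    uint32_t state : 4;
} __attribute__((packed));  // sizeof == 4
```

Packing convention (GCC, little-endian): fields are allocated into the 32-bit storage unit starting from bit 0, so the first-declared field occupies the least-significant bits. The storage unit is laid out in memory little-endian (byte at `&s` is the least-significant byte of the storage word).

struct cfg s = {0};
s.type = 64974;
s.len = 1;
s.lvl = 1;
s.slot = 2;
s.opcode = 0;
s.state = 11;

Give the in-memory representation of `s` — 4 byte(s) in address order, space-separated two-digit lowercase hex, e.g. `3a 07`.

[0+:16] type=64974 & 0xffff = 0xfdce; word=0x0000fdce
[16+:1] len=1 & 0x1 = 0x1; word=0x0001fdce
[17+:1] lvl=1 & 0x1 = 0x1; word=0x0003fdce
[18+:9] slot=2 & 0x1ff = 0x2; word=0x000bfdce
[27+:1] opcode=0 & 0x1 = 0x0; word=0x000bfdce
[28+:4] state=11 & 0xf = 0xb; word=0xb00bfdce
word = 0xb00bfdce → little-endian bytes:
  [0]=0xce  [1]=0xfd  [2]=0x0b  [3]=0xb0

ce fd 0b b0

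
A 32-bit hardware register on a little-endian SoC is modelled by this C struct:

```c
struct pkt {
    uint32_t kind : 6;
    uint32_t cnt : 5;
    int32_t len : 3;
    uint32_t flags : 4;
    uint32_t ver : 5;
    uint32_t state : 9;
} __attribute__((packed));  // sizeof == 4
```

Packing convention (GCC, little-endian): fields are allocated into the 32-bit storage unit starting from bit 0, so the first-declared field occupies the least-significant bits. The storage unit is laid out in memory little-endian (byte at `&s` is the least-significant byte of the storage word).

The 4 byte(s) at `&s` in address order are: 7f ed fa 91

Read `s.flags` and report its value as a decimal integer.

[0]=0x7f [1]=0xed [2]=0xfa [3]=0x91 (little-endian) → word 0x91faed7f
kind:6 @ bit 0 → (0x91faed7f>>0)&0x3f = 0x3f
cnt:5 @ bit 6 → (0x91faed7f>>6)&0x1f = 0x15
len:3 @ bit 11 → (0x91faed7f>>11)&0x7 = 0x5
flags:4 @ bit 14 → (0x91faed7f>>14)&0xf = 0xb  ←
ver:5 @ bit 18 → (0x91faed7f>>18)&0x1f = 0x1e
state:9 @ bit 23 → (0x91faed7f>>23)&0x1ff = 0x123

11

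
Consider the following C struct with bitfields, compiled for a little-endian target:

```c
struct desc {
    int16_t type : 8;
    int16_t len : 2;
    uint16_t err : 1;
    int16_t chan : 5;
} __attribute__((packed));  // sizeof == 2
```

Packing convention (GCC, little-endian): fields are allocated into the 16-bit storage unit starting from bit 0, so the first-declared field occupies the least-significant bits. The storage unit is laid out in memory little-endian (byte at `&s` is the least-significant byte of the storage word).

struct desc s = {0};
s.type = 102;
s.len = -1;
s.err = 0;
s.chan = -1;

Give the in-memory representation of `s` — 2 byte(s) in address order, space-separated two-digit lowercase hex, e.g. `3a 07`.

type (8b) val=102 bits=0x66 at bit 0: 0x0066
len (2b) val=-1 bits=0x3 at bit 8: 0x0366
err (1b) val=0 bits=0x0 at bit 10: 0x0366
chan (5b) val=-1 bits=0x1f at bit 11: 0xfb66
word = 0xfb66 → little-endian bytes:
  [0]=0x66  [1]=0xfb

66 fb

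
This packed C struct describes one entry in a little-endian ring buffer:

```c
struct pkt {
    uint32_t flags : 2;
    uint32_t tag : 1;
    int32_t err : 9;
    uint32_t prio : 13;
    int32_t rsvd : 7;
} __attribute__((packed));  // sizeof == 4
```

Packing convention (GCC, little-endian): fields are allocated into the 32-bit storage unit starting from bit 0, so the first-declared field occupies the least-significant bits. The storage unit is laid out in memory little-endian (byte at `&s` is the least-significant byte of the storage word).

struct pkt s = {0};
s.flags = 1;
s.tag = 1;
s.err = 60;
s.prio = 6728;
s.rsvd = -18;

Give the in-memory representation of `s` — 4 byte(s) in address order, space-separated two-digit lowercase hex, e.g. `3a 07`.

e5 81 a4 dd

flags:2 = 1 → 0x1 << 0 → word 0x00000001
tag:1 = 1 → 0x1 << 2 → word 0x00000005
err:9 = 60 → 0x3c << 3 → word 0x000001e5
prio:13 = 6728 → 0x1a48 << 12 → word 0x01a481e5
rsvd:7 = -18 → 0x6e << 25 → word 0xdda481e5
word = 0xdda481e5 → little-endian bytes:
  [0]=0xe5  [1]=0x81  [2]=0xa4  [3]=0xdd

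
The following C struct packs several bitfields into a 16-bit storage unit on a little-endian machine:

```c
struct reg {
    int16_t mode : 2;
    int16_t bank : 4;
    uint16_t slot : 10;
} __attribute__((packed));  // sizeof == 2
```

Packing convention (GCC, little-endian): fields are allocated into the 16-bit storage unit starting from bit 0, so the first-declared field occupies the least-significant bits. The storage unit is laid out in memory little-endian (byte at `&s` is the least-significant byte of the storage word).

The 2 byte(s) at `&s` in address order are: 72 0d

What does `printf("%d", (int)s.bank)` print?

[0]=0x72 [1]=0x0d (little-endian) → word 0x0d72
mode [0+:2] = (word>>0) & 0x3 = 2
bank [2+:4] = (word>>2) & 0xf = 12  ←
slot [6+:10] = (word>>6) & 0x3ff = 53
bank signed 4b, MSB=1: 12 - 16 = -4

-4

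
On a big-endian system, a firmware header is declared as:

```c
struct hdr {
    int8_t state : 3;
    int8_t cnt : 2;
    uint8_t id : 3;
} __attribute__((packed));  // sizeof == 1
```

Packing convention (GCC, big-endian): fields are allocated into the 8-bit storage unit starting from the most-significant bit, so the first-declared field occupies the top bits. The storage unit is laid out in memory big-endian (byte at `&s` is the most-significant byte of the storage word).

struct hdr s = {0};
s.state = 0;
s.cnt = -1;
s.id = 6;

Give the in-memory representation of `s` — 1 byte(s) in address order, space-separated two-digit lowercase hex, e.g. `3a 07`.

1e

[5+:3] state=0 & 0x7 = 0x0; word=0x00
[3+:2] cnt=-1 & 0x3 = 0x3; word=0x18
[0+:3] id=6 & 0x7 = 0x6; word=0x1e
word = 0x1e → big-endian bytes:
  [0]=0x1e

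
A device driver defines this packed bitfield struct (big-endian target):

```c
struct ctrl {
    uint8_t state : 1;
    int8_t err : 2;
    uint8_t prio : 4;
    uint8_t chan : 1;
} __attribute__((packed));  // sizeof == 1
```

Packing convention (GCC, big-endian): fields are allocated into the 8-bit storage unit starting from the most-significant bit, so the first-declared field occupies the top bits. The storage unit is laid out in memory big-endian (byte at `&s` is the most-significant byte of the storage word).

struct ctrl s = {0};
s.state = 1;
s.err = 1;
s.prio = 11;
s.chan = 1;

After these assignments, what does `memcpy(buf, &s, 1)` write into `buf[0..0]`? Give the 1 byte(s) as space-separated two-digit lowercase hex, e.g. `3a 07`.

b7

[7+:1] state=1 & 0x1 = 0x1; word=0x80
[5+:2] err=1 & 0x3 = 0x1; word=0xa0
[1+:4] prio=11 & 0xf = 0xb; word=0xb6
[0+:1] chan=1 & 0x1 = 0x1; word=0xb7
word = 0xb7 → big-endian bytes:
  [0]=0xb7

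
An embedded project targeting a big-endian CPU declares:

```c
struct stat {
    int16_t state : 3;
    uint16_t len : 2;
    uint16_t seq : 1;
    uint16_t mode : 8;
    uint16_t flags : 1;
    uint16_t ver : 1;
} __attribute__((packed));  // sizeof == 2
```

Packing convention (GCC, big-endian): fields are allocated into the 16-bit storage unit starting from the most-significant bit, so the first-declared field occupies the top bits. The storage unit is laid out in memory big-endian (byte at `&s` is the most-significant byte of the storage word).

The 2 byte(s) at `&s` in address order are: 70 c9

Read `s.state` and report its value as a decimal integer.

[0]=0x70 [1]=0xc9 (big-endian) → word 0x70c9
state [13+:3] = (word>>13) & 0x7 = 3  ←
len [11+:2] = (word>>11) & 0x3 = 2
seq [10+:1] = (word>>10) & 0x1 = 0
mode [2+:8] = (word>>2) & 0xff = 50
flags [1+:1] = (word>>1) & 0x1 = 0
ver [0+:1] = (word>>0) & 0x1 = 1
state signed 3b, MSB=0: value = 3

3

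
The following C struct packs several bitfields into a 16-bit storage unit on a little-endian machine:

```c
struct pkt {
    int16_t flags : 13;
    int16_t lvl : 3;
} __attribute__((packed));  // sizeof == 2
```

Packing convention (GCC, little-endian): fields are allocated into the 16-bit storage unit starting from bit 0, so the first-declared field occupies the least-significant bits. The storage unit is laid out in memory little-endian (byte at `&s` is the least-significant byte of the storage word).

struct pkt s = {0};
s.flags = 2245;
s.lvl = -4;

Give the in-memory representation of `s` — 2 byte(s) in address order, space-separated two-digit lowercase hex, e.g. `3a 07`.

flags:13 = 2245 → 0x8c5 << 0 → word 0x08c5
lvl:3 = -4 → 0x4 << 13 → word 0x88c5
word = 0x88c5 → little-endian bytes:
  [0]=0xc5  [1]=0x88

c5 88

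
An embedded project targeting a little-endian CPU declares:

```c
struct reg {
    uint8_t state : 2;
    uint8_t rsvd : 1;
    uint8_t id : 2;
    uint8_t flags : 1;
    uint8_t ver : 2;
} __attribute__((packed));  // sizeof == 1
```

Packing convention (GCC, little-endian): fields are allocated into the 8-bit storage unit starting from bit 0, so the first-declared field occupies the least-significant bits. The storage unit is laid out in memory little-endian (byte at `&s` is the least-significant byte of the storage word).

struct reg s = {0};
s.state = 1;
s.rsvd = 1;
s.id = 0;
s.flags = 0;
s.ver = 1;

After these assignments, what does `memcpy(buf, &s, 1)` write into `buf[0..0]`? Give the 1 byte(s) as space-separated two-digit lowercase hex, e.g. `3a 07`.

45

state:2 = 1 → 0x1 << 0 → word 0x01
rsvd:1 = 1 → 0x1 << 2 → word 0x05
id:2 = 0 → 0x0 << 3 → word 0x05
flags:1 = 0 → 0x0 << 5 → word 0x05
ver:2 = 1 → 0x1 << 6 → word 0x45
word = 0x45 → little-endian bytes:
  [0]=0x45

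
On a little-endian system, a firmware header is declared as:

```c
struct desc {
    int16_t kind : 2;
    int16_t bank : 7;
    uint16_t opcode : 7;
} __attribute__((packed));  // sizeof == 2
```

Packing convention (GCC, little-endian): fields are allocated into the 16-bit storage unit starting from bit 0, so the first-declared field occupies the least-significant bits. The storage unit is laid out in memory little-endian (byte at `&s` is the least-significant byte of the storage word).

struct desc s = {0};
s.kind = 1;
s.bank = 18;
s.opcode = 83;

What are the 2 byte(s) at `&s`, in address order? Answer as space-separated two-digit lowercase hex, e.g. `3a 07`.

49 a6

kind (2b) val=1 bits=0x1 at bit 0: 0x0001
bank (7b) val=18 bits=0x12 at bit 2: 0x0049
opcode (7b) val=83 bits=0x53 at bit 9: 0xa649
word = 0xa649 → little-endian bytes:
  [0]=0x49  [1]=0xa6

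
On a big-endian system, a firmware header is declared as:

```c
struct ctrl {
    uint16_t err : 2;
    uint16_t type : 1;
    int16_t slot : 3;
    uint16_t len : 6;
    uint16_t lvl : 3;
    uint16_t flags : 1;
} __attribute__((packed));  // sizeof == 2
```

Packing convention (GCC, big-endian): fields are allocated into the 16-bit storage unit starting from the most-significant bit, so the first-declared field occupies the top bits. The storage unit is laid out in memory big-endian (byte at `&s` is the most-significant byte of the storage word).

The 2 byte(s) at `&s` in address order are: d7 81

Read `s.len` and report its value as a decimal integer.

56

[0]=0xd7 [1]=0x81 (big-endian) → word 0xd781
err:2 @ bit 14 → (0xd781>>14)&0x3 = 0x3
type:1 @ bit 13 → (0xd781>>13)&0x1 = 0x0
slot:3 @ bit 10 → (0xd781>>10)&0x7 = 0x5
len:6 @ bit 4 → (0xd781>>4)&0x3f = 0x38  ←
lvl:3 @ bit 1 → (0xd781>>1)&0x7 = 0x0
flags:1 @ bit 0 → (0xd781>>0)&0x1 = 0x1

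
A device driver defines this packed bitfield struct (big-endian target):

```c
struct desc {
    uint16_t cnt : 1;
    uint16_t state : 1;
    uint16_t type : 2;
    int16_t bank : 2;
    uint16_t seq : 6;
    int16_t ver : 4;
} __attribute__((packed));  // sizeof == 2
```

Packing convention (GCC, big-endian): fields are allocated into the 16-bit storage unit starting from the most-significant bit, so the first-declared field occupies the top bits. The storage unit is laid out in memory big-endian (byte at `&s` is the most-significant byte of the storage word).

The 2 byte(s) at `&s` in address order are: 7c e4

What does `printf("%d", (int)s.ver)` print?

4

[0]=0x7c [1]=0xe4 (big-endian) → word 0x7ce4
cnt [15+:1] = (word>>15) & 0x1 = 0
state [14+:1] = (word>>14) & 0x1 = 1
type [12+:2] = (word>>12) & 0x3 = 3
bank [10+:2] = (word>>10) & 0x3 = 3
seq [4+:6] = (word>>4) & 0x3f = 14
ver [0+:4] = (word>>0) & 0xf = 4  ←
ver signed 4b, MSB=0: value = 4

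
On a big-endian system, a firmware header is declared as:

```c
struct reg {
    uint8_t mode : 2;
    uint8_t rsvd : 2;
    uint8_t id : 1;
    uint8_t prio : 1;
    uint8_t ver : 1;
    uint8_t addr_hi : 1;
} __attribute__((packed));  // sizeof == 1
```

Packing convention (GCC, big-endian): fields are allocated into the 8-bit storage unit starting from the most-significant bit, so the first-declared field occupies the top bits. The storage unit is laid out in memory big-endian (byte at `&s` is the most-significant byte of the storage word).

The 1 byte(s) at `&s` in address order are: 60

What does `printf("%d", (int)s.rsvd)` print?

2

[0]=0x60 (big-endian) → word 0x60
mode:2 @ bit 6 → (0x60>>6)&0x3 = 0x1
rsvd:2 @ bit 4 → (0x60>>4)&0x3 = 0x2  ←
id:1 @ bit 3 → (0x60>>3)&0x1 = 0x0
prio:1 @ bit 2 → (0x60>>2)&0x1 = 0x0
ver:1 @ bit 1 → (0x60>>1)&0x1 = 0x0
addr_hi:1 @ bit 0 → (0x60>>0)&0x1 = 0x0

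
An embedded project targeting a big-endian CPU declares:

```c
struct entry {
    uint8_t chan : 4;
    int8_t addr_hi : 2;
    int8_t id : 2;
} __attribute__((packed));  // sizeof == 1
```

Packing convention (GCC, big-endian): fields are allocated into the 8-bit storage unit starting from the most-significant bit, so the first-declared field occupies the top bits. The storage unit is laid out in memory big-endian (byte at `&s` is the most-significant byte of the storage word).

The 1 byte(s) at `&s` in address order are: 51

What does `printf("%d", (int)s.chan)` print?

5

[0]=0x51 (big-endian) → word 0x51
chan:4 @ bit 4 → (0x51>>4)&0xf = 0x5  ←
addr_hi:2 @ bit 2 → (0x51>>2)&0x3 = 0x0
id:2 @ bit 0 → (0x51>>0)&0x3 = 0x1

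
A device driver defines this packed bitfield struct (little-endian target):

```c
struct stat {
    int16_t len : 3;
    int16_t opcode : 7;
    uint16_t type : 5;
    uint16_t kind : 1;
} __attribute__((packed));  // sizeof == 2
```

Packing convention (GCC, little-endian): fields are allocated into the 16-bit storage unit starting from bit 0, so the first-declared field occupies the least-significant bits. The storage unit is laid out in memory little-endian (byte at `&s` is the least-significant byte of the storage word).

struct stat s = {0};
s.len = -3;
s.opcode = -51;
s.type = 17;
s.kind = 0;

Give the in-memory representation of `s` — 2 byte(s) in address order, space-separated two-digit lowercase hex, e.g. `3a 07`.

[0+:3] len=-3 & 0x7 = 0x5; word=0x0005
[3+:7] opcode=-51 & 0x7f = 0x4d; word=0x026d
[10+:5] type=17 & 0x1f = 0x11; word=0x466d
[15+:1] kind=0 & 0x1 = 0x0; word=0x466d
word = 0x466d → little-endian bytes:
  [0]=0x6d  [1]=0x46

6d 46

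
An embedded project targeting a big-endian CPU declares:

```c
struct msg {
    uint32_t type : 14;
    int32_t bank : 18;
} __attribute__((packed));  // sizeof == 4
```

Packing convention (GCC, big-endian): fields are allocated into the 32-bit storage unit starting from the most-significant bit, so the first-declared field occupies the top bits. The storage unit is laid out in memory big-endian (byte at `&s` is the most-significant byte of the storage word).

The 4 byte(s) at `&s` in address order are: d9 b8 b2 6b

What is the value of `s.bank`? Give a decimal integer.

[0]=0xd9 [1]=0xb8 [2]=0xb2 [3]=0x6b (big-endian) → word 0xd9b8b26b
type [18+:14] = (word>>18) & 0x3fff = 13934
bank [0+:18] = (word>>0) & 0x3ffff = 45675  ←
bank signed 18b, MSB=0: value = 45675

45675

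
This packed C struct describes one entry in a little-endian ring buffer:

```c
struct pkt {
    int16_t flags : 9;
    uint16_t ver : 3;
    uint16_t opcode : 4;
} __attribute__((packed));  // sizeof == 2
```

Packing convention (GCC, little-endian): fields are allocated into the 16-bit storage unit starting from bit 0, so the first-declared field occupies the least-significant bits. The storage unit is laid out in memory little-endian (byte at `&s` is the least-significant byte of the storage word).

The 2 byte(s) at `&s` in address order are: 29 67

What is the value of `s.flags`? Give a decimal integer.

[0]=0x29 [1]=0x67 (little-endian) → word 0x6729
flags:9 @ bit 0 → (0x6729>>0)&0x1ff = 0x129  ←
ver:3 @ bit 9 → (0x6729>>9)&0x7 = 0x3
opcode:4 @ bit 12 → (0x6729>>12)&0xf = 0x6
flags signed 9b, MSB=1: 297 - 512 = -215

-215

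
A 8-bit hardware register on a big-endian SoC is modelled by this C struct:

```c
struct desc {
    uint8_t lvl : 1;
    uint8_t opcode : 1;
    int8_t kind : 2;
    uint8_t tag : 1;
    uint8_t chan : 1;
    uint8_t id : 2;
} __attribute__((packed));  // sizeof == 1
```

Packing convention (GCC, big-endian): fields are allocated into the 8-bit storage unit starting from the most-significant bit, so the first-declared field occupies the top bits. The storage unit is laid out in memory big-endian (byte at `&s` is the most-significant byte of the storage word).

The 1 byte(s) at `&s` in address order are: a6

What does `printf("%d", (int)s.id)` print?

2

[0]=0xa6 (big-endian) → word 0xa6
lvl:1 @ bit 7 → (0xa6>>7)&0x1 = 0x1
opcode:1 @ bit 6 → (0xa6>>6)&0x1 = 0x0
kind:2 @ bit 4 → (0xa6>>4)&0x3 = 0x2
tag:1 @ bit 3 → (0xa6>>3)&0x1 = 0x0
chan:1 @ bit 2 → (0xa6>>2)&0x1 = 0x1
id:2 @ bit 0 → (0xa6>>0)&0x3 = 0x2  ←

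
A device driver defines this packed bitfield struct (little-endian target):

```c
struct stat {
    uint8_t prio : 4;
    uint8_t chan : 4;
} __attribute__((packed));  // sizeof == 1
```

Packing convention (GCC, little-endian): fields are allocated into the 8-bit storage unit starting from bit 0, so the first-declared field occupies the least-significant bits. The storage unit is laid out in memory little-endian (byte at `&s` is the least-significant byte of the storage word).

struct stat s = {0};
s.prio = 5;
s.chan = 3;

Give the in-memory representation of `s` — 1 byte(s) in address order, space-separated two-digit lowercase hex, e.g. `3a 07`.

35

prio (4b) val=5 bits=0x5 at bit 0: 0x05
chan (4b) val=3 bits=0x3 at bit 4: 0x35
word = 0x35 → little-endian bytes:
  [0]=0x35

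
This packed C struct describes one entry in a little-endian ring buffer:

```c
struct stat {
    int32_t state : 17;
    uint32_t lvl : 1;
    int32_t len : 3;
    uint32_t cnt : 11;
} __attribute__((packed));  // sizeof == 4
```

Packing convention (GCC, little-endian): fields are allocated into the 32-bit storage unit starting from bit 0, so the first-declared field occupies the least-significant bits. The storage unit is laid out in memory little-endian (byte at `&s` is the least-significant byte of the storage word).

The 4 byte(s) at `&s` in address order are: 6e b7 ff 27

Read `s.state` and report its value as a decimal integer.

[0]=0x6e [1]=0xb7 [2]=0xff [3]=0x27 (little-endian) → word 0x27ffb76e
state [0+:17] = (word>>0) & 0x1ffff = 112494  ←
lvl [17+:1] = (word>>17) & 0x1 = 1
len [18+:3] = (word>>18) & 0x7 = 7
cnt [21+:11] = (word>>21) & 0x7ff = 319
state signed 17b, MSB=1: 112494 - 131072 = -18578

-18578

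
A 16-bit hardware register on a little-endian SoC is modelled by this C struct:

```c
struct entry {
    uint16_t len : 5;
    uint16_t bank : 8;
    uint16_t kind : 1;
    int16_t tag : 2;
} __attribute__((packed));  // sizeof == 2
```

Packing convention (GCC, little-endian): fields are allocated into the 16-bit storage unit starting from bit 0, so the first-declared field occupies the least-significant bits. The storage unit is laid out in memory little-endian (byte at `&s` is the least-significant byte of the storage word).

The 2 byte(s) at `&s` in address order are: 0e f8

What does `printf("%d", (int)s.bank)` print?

192

[0]=0x0e [1]=0xf8 (little-endian) → word 0xf80e
len [0+:5] = (word>>0) & 0x1f = 14
bank [5+:8] = (word>>5) & 0xff = 192  ←
kind [13+:1] = (word>>13) & 0x1 = 1
tag [14+:2] = (word>>14) & 0x3 = 3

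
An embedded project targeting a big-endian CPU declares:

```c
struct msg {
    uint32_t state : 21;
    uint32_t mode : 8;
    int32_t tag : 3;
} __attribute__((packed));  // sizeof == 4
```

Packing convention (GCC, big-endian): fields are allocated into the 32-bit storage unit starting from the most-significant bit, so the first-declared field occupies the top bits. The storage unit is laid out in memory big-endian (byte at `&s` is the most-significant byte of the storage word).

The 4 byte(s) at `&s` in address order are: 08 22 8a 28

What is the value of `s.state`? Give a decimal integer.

66641

[0]=0x08 [1]=0x22 [2]=0x8a [3]=0x28 (big-endian) → word 0x08228a28
state [11+:21] = (word>>11) & 0x1fffff = 66641  ←
mode [3+:8] = (word>>3) & 0xff = 69
tag [0+:3] = (word>>0) & 0x7 = 0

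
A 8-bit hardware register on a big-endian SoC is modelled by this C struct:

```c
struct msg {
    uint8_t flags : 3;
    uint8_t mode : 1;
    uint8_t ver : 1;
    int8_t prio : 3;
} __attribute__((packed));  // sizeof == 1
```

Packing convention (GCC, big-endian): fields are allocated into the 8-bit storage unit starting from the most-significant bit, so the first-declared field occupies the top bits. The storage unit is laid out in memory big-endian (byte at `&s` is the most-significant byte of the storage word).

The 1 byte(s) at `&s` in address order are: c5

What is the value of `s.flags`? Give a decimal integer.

6

[0]=0xc5 (big-endian) → word 0xc5
flags:3 @ bit 5 → (0xc5>>5)&0x7 = 0x6  ←
mode:1 @ bit 4 → (0xc5>>4)&0x1 = 0x0
ver:1 @ bit 3 → (0xc5>>3)&0x1 = 0x0
prio:3 @ bit 0 → (0xc5>>0)&0x7 = 0x5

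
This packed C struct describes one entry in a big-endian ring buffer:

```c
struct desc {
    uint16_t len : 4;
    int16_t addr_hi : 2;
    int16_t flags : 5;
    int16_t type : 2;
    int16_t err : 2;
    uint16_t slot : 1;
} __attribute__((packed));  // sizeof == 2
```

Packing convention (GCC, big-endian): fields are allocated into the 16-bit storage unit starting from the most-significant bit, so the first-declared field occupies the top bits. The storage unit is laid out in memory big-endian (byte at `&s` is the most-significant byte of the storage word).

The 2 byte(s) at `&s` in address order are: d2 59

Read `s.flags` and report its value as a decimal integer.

[0]=0xd2 [1]=0x59 (big-endian) → word 0xd259
len [12+:4] = (word>>12) & 0xf = 13
addr_hi [10+:2] = (word>>10) & 0x3 = 0
flags [5+:5] = (word>>5) & 0x1f = 18  ←
type [3+:2] = (word>>3) & 0x3 = 3
err [1+:2] = (word>>1) & 0x3 = 0
slot [0+:1] = (word>>0) & 0x1 = 1
flags signed 5b, MSB=1: 18 - 32 = -14

-14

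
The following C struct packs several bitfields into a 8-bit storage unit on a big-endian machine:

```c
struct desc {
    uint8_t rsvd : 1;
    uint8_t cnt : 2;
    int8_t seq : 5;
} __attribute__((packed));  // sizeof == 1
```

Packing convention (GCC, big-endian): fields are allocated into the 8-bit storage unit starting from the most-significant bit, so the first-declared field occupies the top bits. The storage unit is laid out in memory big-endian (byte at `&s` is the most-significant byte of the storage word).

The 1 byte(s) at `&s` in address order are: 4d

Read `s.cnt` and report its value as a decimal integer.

2

[0]=0x4d (big-endian) → word 0x4d
rsvd [7+:1] = (word>>7) & 0x1 = 0
cnt [5+:2] = (word>>5) & 0x3 = 2  ←
seq [0+:5] = (word>>0) & 0x1f = 13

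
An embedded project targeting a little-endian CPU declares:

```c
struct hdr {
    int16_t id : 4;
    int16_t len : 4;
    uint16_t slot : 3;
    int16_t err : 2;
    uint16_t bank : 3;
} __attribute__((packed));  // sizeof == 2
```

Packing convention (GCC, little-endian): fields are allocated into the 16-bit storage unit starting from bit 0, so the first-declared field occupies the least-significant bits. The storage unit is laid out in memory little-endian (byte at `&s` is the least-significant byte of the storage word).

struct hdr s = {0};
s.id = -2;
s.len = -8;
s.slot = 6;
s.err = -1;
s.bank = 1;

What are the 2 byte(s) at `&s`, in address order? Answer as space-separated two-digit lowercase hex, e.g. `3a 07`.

8e 3e

id:4 = -2 → 0xe << 0 → word 0x000e
len:4 = -8 → 0x8 << 4 → word 0x008e
slot:3 = 6 → 0x6 << 8 → word 0x068e
err:2 = -1 → 0x3 << 11 → word 0x1e8e
bank:3 = 1 → 0x1 << 13 → word 0x3e8e
word = 0x3e8e → little-endian bytes:
  [0]=0x8e  [1]=0x3e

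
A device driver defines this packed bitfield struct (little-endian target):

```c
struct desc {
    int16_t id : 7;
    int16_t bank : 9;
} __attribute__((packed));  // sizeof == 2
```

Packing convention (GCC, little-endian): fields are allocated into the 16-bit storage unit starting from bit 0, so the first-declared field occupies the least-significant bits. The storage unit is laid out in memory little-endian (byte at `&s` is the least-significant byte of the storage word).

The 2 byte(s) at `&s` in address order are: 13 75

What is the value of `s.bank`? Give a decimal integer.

[0]=0x13 [1]=0x75 (little-endian) → word 0x7513
id:7 @ bit 0 → (0x7513>>0)&0x7f = 0x13
bank:9 @ bit 7 → (0x7513>>7)&0x1ff = 0xea  ←
bank signed 9b, MSB=0: value = 234

234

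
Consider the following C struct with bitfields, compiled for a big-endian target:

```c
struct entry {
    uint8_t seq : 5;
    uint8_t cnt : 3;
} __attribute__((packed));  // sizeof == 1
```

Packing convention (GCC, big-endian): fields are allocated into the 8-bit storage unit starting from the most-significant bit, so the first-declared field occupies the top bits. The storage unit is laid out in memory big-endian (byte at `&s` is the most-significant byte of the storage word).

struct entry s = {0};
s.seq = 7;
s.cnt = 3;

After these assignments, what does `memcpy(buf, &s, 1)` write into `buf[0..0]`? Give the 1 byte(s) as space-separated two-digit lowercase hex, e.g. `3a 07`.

3b

seq (5b) val=7 bits=0x7 at bit 3: 0x38
cnt (3b) val=3 bits=0x3 at bit 0: 0x3b
word = 0x3b → big-endian bytes:
  [0]=0x3b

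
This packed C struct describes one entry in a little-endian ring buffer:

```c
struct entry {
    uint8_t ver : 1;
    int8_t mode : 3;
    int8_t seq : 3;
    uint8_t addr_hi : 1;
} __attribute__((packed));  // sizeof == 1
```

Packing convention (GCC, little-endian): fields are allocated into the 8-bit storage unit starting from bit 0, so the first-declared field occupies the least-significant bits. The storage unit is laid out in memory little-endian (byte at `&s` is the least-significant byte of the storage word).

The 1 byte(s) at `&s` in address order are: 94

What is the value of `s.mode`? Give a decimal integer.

2

[0]=0x94 (little-endian) → word 0x94
ver:1 @ bit 0 → (0x94>>0)&0x1 = 0x0
mode:3 @ bit 1 → (0x94>>1)&0x7 = 0x2  ←
seq:3 @ bit 4 → (0x94>>4)&0x7 = 0x1
addr_hi:1 @ bit 7 → (0x94>>7)&0x1 = 0x1
mode signed 3b, MSB=0: value = 2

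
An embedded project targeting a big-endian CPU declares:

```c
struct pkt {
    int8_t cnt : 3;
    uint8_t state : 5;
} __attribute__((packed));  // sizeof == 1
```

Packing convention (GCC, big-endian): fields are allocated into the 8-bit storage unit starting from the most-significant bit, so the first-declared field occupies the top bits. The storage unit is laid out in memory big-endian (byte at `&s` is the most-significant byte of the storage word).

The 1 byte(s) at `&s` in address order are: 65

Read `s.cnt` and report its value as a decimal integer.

3

[0]=0x65 (big-endian) → word 0x65
cnt [5+:3] = (word>>5) & 0x7 = 3  ←
state [0+:5] = (word>>0) & 0x1f = 5
cnt signed 3b, MSB=0: value = 3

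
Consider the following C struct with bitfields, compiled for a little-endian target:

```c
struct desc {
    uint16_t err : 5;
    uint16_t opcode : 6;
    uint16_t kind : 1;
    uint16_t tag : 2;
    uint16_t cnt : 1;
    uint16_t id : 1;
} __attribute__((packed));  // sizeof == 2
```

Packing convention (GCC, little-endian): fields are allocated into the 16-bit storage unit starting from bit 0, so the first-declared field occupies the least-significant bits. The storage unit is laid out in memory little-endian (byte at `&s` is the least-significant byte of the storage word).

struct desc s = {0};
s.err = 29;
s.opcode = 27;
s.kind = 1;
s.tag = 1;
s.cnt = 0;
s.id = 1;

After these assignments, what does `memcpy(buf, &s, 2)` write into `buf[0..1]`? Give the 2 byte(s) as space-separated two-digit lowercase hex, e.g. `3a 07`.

7d 9b

err (5b) val=29 bits=0x1d at bit 0: 0x001d
opcode (6b) val=27 bits=0x1b at bit 5: 0x037d
kind (1b) val=1 bits=0x1 at bit 11: 0x0b7d
tag (2b) val=1 bits=0x1 at bit 12: 0x1b7d
cnt (1b) val=0 bits=0x0 at bit 14: 0x1b7d
id (1b) val=1 bits=0x1 at bit 15: 0x9b7d
word = 0x9b7d → little-endian bytes:
  [0]=0x7d  [1]=0x9b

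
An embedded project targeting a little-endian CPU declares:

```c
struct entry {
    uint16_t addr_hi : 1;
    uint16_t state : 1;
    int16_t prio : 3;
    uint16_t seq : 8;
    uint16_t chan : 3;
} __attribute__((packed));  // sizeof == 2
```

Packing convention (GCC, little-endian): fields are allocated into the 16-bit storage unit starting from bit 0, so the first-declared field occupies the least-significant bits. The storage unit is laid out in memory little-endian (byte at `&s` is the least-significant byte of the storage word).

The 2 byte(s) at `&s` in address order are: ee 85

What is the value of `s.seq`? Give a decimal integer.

47

[0]=0xee [1]=0x85 (little-endian) → word 0x85ee
addr_hi:1 @ bit 0 → (0x85ee>>0)&0x1 = 0x0
state:1 @ bit 1 → (0x85ee>>1)&0x1 = 0x1
prio:3 @ bit 2 → (0x85ee>>2)&0x7 = 0x3
seq:8 @ bit 5 → (0x85ee>>5)&0xff = 0x2f  ←
chan:3 @ bit 13 → (0x85ee>>13)&0x7 = 0x4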